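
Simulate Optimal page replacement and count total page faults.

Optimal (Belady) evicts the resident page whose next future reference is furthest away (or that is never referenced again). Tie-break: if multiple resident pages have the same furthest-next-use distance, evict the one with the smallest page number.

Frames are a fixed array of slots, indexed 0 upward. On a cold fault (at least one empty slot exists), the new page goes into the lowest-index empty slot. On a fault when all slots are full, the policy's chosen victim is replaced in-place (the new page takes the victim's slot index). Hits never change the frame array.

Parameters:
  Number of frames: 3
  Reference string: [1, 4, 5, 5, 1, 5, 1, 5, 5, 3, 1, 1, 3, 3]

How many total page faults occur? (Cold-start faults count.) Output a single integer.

Step 0: ref 1 → FAULT, frames=[1,-,-]
Step 1: ref 4 → FAULT, frames=[1,4,-]
Step 2: ref 5 → FAULT, frames=[1,4,5]
Step 3: ref 5 → HIT, frames=[1,4,5]
Step 4: ref 1 → HIT, frames=[1,4,5]
Step 5: ref 5 → HIT, frames=[1,4,5]
Step 6: ref 1 → HIT, frames=[1,4,5]
Step 7: ref 5 → HIT, frames=[1,4,5]
Step 8: ref 5 → HIT, frames=[1,4,5]
Step 9: ref 3 → FAULT (evict 4), frames=[1,3,5]
Step 10: ref 1 → HIT, frames=[1,3,5]
Step 11: ref 1 → HIT, frames=[1,3,5]
Step 12: ref 3 → HIT, frames=[1,3,5]
Step 13: ref 3 → HIT, frames=[1,3,5]
Total faults: 4

Answer: 4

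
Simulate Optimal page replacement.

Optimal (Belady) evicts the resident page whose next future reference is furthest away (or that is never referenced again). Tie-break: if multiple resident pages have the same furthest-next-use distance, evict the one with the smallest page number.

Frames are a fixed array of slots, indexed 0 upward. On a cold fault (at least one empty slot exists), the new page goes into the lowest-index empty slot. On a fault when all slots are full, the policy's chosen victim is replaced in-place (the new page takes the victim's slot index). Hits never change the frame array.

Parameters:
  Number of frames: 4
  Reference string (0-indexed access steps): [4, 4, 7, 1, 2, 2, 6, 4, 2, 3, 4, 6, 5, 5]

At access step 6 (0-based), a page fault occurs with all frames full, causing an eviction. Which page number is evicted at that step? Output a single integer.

Answer: 1

Derivation:
Step 0: ref 4 -> FAULT, frames=[4,-,-,-]
Step 1: ref 4 -> HIT, frames=[4,-,-,-]
Step 2: ref 7 -> FAULT, frames=[4,7,-,-]
Step 3: ref 1 -> FAULT, frames=[4,7,1,-]
Step 4: ref 2 -> FAULT, frames=[4,7,1,2]
Step 5: ref 2 -> HIT, frames=[4,7,1,2]
Step 6: ref 6 -> FAULT, evict 1, frames=[4,7,6,2]
At step 6: evicted page 1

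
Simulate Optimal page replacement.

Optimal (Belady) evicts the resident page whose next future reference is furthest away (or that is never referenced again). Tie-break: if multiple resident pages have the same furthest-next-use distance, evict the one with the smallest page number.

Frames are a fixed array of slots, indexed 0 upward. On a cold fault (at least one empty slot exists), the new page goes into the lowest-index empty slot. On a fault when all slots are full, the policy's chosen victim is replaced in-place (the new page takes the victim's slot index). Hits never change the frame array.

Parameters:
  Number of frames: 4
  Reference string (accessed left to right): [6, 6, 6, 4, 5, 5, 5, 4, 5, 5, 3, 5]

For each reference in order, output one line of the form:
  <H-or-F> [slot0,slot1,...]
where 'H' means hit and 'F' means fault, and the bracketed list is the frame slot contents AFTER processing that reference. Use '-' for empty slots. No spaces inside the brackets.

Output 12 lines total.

F [6,-,-,-]
H [6,-,-,-]
H [6,-,-,-]
F [6,4,-,-]
F [6,4,5,-]
H [6,4,5,-]
H [6,4,5,-]
H [6,4,5,-]
H [6,4,5,-]
H [6,4,5,-]
F [6,4,5,3]
H [6,4,5,3]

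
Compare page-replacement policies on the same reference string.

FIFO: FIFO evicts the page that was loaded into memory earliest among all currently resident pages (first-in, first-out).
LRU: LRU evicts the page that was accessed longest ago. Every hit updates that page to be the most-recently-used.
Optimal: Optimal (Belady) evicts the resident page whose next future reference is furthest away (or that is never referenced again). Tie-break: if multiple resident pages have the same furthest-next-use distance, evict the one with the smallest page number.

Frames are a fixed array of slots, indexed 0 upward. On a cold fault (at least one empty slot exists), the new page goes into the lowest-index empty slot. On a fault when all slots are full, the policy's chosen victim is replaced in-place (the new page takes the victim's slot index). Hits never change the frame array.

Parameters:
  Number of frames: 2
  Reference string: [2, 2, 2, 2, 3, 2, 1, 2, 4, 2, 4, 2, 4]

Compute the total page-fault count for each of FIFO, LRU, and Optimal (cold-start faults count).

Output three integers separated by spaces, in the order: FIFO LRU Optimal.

--- FIFO ---
  step 0: ref 2 -> FAULT, frames=[2,-] (faults so far: 1)
  step 1: ref 2 -> HIT, frames=[2,-] (faults so far: 1)
  step 2: ref 2 -> HIT, frames=[2,-] (faults so far: 1)
  step 3: ref 2 -> HIT, frames=[2,-] (faults so far: 1)
  step 4: ref 3 -> FAULT, frames=[2,3] (faults so far: 2)
  step 5: ref 2 -> HIT, frames=[2,3] (faults so far: 2)
  step 6: ref 1 -> FAULT, evict 2, frames=[1,3] (faults so far: 3)
  step 7: ref 2 -> FAULT, evict 3, frames=[1,2] (faults so far: 4)
  step 8: ref 4 -> FAULT, evict 1, frames=[4,2] (faults so far: 5)
  step 9: ref 2 -> HIT, frames=[4,2] (faults so far: 5)
  step 10: ref 4 -> HIT, frames=[4,2] (faults so far: 5)
  step 11: ref 2 -> HIT, frames=[4,2] (faults so far: 5)
  step 12: ref 4 -> HIT, frames=[4,2] (faults so far: 5)
  FIFO total faults: 5
--- LRU ---
  step 0: ref 2 -> FAULT, frames=[2,-] (faults so far: 1)
  step 1: ref 2 -> HIT, frames=[2,-] (faults so far: 1)
  step 2: ref 2 -> HIT, frames=[2,-] (faults so far: 1)
  step 3: ref 2 -> HIT, frames=[2,-] (faults so far: 1)
  step 4: ref 3 -> FAULT, frames=[2,3] (faults so far: 2)
  step 5: ref 2 -> HIT, frames=[2,3] (faults so far: 2)
  step 6: ref 1 -> FAULT, evict 3, frames=[2,1] (faults so far: 3)
  step 7: ref 2 -> HIT, frames=[2,1] (faults so far: 3)
  step 8: ref 4 -> FAULT, evict 1, frames=[2,4] (faults so far: 4)
  step 9: ref 2 -> HIT, frames=[2,4] (faults so far: 4)
  step 10: ref 4 -> HIT, frames=[2,4] (faults so far: 4)
  step 11: ref 2 -> HIT, frames=[2,4] (faults so far: 4)
  step 12: ref 4 -> HIT, frames=[2,4] (faults so far: 4)
  LRU total faults: 4
--- Optimal ---
  step 0: ref 2 -> FAULT, frames=[2,-] (faults so far: 1)
  step 1: ref 2 -> HIT, frames=[2,-] (faults so far: 1)
  step 2: ref 2 -> HIT, frames=[2,-] (faults so far: 1)
  step 3: ref 2 -> HIT, frames=[2,-] (faults so far: 1)
  step 4: ref 3 -> FAULT, frames=[2,3] (faults so far: 2)
  step 5: ref 2 -> HIT, frames=[2,3] (faults so far: 2)
  step 6: ref 1 -> FAULT, evict 3, frames=[2,1] (faults so far: 3)
  step 7: ref 2 -> HIT, frames=[2,1] (faults so far: 3)
  step 8: ref 4 -> FAULT, evict 1, frames=[2,4] (faults so far: 4)
  step 9: ref 2 -> HIT, frames=[2,4] (faults so far: 4)
  step 10: ref 4 -> HIT, frames=[2,4] (faults so far: 4)
  step 11: ref 2 -> HIT, frames=[2,4] (faults so far: 4)
  step 12: ref 4 -> HIT, frames=[2,4] (faults so far: 4)
  Optimal total faults: 4

Answer: 5 4 4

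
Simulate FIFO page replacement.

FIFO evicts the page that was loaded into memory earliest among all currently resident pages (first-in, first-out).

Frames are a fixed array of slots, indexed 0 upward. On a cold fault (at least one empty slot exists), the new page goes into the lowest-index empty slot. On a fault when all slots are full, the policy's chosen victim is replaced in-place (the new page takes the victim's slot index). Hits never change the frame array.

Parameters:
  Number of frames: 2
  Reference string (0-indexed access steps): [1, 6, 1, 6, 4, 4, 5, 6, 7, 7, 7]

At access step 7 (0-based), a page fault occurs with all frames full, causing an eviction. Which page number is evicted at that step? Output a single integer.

Answer: 4

Derivation:
Step 0: ref 1 -> FAULT, frames=[1,-]
Step 1: ref 6 -> FAULT, frames=[1,6]
Step 2: ref 1 -> HIT, frames=[1,6]
Step 3: ref 6 -> HIT, frames=[1,6]
Step 4: ref 4 -> FAULT, evict 1, frames=[4,6]
Step 5: ref 4 -> HIT, frames=[4,6]
Step 6: ref 5 -> FAULT, evict 6, frames=[4,5]
Step 7: ref 6 -> FAULT, evict 4, frames=[6,5]
At step 7: evicted page 4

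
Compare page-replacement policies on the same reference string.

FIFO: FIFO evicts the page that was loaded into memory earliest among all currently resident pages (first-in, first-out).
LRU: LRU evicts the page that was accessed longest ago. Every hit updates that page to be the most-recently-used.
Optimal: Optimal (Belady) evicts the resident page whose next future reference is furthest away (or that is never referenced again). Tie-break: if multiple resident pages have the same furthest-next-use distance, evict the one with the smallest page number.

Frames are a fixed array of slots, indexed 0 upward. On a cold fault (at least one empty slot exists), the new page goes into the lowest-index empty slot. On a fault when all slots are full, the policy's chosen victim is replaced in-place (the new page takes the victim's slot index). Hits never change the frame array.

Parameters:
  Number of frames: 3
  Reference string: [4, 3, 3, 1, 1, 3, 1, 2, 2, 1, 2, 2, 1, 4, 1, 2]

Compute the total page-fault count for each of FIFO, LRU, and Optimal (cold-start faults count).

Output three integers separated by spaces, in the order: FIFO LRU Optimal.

--- FIFO ---
  step 0: ref 4 -> FAULT, frames=[4,-,-] (faults so far: 1)
  step 1: ref 3 -> FAULT, frames=[4,3,-] (faults so far: 2)
  step 2: ref 3 -> HIT, frames=[4,3,-] (faults so far: 2)
  step 3: ref 1 -> FAULT, frames=[4,3,1] (faults so far: 3)
  step 4: ref 1 -> HIT, frames=[4,3,1] (faults so far: 3)
  step 5: ref 3 -> HIT, frames=[4,3,1] (faults so far: 3)
  step 6: ref 1 -> HIT, frames=[4,3,1] (faults so far: 3)
  step 7: ref 2 -> FAULT, evict 4, frames=[2,3,1] (faults so far: 4)
  step 8: ref 2 -> HIT, frames=[2,3,1] (faults so far: 4)
  step 9: ref 1 -> HIT, frames=[2,3,1] (faults so far: 4)
  step 10: ref 2 -> HIT, frames=[2,3,1] (faults so far: 4)
  step 11: ref 2 -> HIT, frames=[2,3,1] (faults so far: 4)
  step 12: ref 1 -> HIT, frames=[2,3,1] (faults so far: 4)
  step 13: ref 4 -> FAULT, evict 3, frames=[2,4,1] (faults so far: 5)
  step 14: ref 1 -> HIT, frames=[2,4,1] (faults so far: 5)
  step 15: ref 2 -> HIT, frames=[2,4,1] (faults so far: 5)
  FIFO total faults: 5
--- LRU ---
  step 0: ref 4 -> FAULT, frames=[4,-,-] (faults so far: 1)
  step 1: ref 3 -> FAULT, frames=[4,3,-] (faults so far: 2)
  step 2: ref 3 -> HIT, frames=[4,3,-] (faults so far: 2)
  step 3: ref 1 -> FAULT, frames=[4,3,1] (faults so far: 3)
  step 4: ref 1 -> HIT, frames=[4,3,1] (faults so far: 3)
  step 5: ref 3 -> HIT, frames=[4,3,1] (faults so far: 3)
  step 6: ref 1 -> HIT, frames=[4,3,1] (faults so far: 3)
  step 7: ref 2 -> FAULT, evict 4, frames=[2,3,1] (faults so far: 4)
  step 8: ref 2 -> HIT, frames=[2,3,1] (faults so far: 4)
  step 9: ref 1 -> HIT, frames=[2,3,1] (faults so far: 4)
  step 10: ref 2 -> HIT, frames=[2,3,1] (faults so far: 4)
  step 11: ref 2 -> HIT, frames=[2,3,1] (faults so far: 4)
  step 12: ref 1 -> HIT, frames=[2,3,1] (faults so far: 4)
  step 13: ref 4 -> FAULT, evict 3, frames=[2,4,1] (faults so far: 5)
  step 14: ref 1 -> HIT, frames=[2,4,1] (faults so far: 5)
  step 15: ref 2 -> HIT, frames=[2,4,1] (faults so far: 5)
  LRU total faults: 5
--- Optimal ---
  step 0: ref 4 -> FAULT, frames=[4,-,-] (faults so far: 1)
  step 1: ref 3 -> FAULT, frames=[4,3,-] (faults so far: 2)
  step 2: ref 3 -> HIT, frames=[4,3,-] (faults so far: 2)
  step 3: ref 1 -> FAULT, frames=[4,3,1] (faults so far: 3)
  step 4: ref 1 -> HIT, frames=[4,3,1] (faults so far: 3)
  step 5: ref 3 -> HIT, frames=[4,3,1] (faults so far: 3)
  step 6: ref 1 -> HIT, frames=[4,3,1] (faults so far: 3)
  step 7: ref 2 -> FAULT, evict 3, frames=[4,2,1] (faults so far: 4)
  step 8: ref 2 -> HIT, frames=[4,2,1] (faults so far: 4)
  step 9: ref 1 -> HIT, frames=[4,2,1] (faults so far: 4)
  step 10: ref 2 -> HIT, frames=[4,2,1] (faults so far: 4)
  step 11: ref 2 -> HIT, frames=[4,2,1] (faults so far: 4)
  step 12: ref 1 -> HIT, frames=[4,2,1] (faults so far: 4)
  step 13: ref 4 -> HIT, frames=[4,2,1] (faults so far: 4)
  step 14: ref 1 -> HIT, frames=[4,2,1] (faults so far: 4)
  step 15: ref 2 -> HIT, frames=[4,2,1] (faults so far: 4)
  Optimal total faults: 4

Answer: 5 5 4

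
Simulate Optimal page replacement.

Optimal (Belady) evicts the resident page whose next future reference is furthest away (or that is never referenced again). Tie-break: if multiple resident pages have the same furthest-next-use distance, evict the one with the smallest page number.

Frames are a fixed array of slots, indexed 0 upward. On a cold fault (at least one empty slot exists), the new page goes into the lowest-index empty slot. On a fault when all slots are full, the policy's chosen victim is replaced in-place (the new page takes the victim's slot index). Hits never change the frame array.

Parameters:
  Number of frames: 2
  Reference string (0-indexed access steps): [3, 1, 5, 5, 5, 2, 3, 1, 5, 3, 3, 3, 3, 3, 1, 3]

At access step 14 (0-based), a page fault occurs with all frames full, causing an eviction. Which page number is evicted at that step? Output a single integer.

Answer: 5

Derivation:
Step 0: ref 3 -> FAULT, frames=[3,-]
Step 1: ref 1 -> FAULT, frames=[3,1]
Step 2: ref 5 -> FAULT, evict 1, frames=[3,5]
Step 3: ref 5 -> HIT, frames=[3,5]
Step 4: ref 5 -> HIT, frames=[3,5]
Step 5: ref 2 -> FAULT, evict 5, frames=[3,2]
Step 6: ref 3 -> HIT, frames=[3,2]
Step 7: ref 1 -> FAULT, evict 2, frames=[3,1]
Step 8: ref 5 -> FAULT, evict 1, frames=[3,5]
Step 9: ref 3 -> HIT, frames=[3,5]
Step 10: ref 3 -> HIT, frames=[3,5]
Step 11: ref 3 -> HIT, frames=[3,5]
Step 12: ref 3 -> HIT, frames=[3,5]
Step 13: ref 3 -> HIT, frames=[3,5]
Step 14: ref 1 -> FAULT, evict 5, frames=[3,1]
At step 14: evicted page 5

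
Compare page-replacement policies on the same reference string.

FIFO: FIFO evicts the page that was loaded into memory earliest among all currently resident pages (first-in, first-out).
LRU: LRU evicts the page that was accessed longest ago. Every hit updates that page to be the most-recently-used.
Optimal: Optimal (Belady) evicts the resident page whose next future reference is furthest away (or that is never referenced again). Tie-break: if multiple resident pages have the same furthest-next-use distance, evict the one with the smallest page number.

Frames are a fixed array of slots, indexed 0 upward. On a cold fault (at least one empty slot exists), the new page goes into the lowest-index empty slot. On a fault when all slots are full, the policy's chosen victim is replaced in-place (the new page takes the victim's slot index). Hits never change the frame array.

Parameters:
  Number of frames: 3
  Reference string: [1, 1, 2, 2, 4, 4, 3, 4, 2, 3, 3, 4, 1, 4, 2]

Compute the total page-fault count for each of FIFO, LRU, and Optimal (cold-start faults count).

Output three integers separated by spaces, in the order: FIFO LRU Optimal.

Answer: 6 6 5

Derivation:
--- FIFO ---
  step 0: ref 1 -> FAULT, frames=[1,-,-] (faults so far: 1)
  step 1: ref 1 -> HIT, frames=[1,-,-] (faults so far: 1)
  step 2: ref 2 -> FAULT, frames=[1,2,-] (faults so far: 2)
  step 3: ref 2 -> HIT, frames=[1,2,-] (faults so far: 2)
  step 4: ref 4 -> FAULT, frames=[1,2,4] (faults so far: 3)
  step 5: ref 4 -> HIT, frames=[1,2,4] (faults so far: 3)
  step 6: ref 3 -> FAULT, evict 1, frames=[3,2,4] (faults so far: 4)
  step 7: ref 4 -> HIT, frames=[3,2,4] (faults so far: 4)
  step 8: ref 2 -> HIT, frames=[3,2,4] (faults so far: 4)
  step 9: ref 3 -> HIT, frames=[3,2,4] (faults so far: 4)
  step 10: ref 3 -> HIT, frames=[3,2,4] (faults so far: 4)
  step 11: ref 4 -> HIT, frames=[3,2,4] (faults so far: 4)
  step 12: ref 1 -> FAULT, evict 2, frames=[3,1,4] (faults so far: 5)
  step 13: ref 4 -> HIT, frames=[3,1,4] (faults so far: 5)
  step 14: ref 2 -> FAULT, evict 4, frames=[3,1,2] (faults so far: 6)
  FIFO total faults: 6
--- LRU ---
  step 0: ref 1 -> FAULT, frames=[1,-,-] (faults so far: 1)
  step 1: ref 1 -> HIT, frames=[1,-,-] (faults so far: 1)
  step 2: ref 2 -> FAULT, frames=[1,2,-] (faults so far: 2)
  step 3: ref 2 -> HIT, frames=[1,2,-] (faults so far: 2)
  step 4: ref 4 -> FAULT, frames=[1,2,4] (faults so far: 3)
  step 5: ref 4 -> HIT, frames=[1,2,4] (faults so far: 3)
  step 6: ref 3 -> FAULT, evict 1, frames=[3,2,4] (faults so far: 4)
  step 7: ref 4 -> HIT, frames=[3,2,4] (faults so far: 4)
  step 8: ref 2 -> HIT, frames=[3,2,4] (faults so far: 4)
  step 9: ref 3 -> HIT, frames=[3,2,4] (faults so far: 4)
  step 10: ref 3 -> HIT, frames=[3,2,4] (faults so far: 4)
  step 11: ref 4 -> HIT, frames=[3,2,4] (faults so far: 4)
  step 12: ref 1 -> FAULT, evict 2, frames=[3,1,4] (faults so far: 5)
  step 13: ref 4 -> HIT, frames=[3,1,4] (faults so far: 5)
  step 14: ref 2 -> FAULT, evict 3, frames=[2,1,4] (faults so far: 6)
  LRU total faults: 6
--- Optimal ---
  step 0: ref 1 -> FAULT, frames=[1,-,-] (faults so far: 1)
  step 1: ref 1 -> HIT, frames=[1,-,-] (faults so far: 1)
  step 2: ref 2 -> FAULT, frames=[1,2,-] (faults so far: 2)
  step 3: ref 2 -> HIT, frames=[1,2,-] (faults so far: 2)
  step 4: ref 4 -> FAULT, frames=[1,2,4] (faults so far: 3)
  step 5: ref 4 -> HIT, frames=[1,2,4] (faults so far: 3)
  step 6: ref 3 -> FAULT, evict 1, frames=[3,2,4] (faults so far: 4)
  step 7: ref 4 -> HIT, frames=[3,2,4] (faults so far: 4)
  step 8: ref 2 -> HIT, frames=[3,2,4] (faults so far: 4)
  step 9: ref 3 -> HIT, frames=[3,2,4] (faults so far: 4)
  step 10: ref 3 -> HIT, frames=[3,2,4] (faults so far: 4)
  step 11: ref 4 -> HIT, frames=[3,2,4] (faults so far: 4)
  step 12: ref 1 -> FAULT, evict 3, frames=[1,2,4] (faults so far: 5)
  step 13: ref 4 -> HIT, frames=[1,2,4] (faults so far: 5)
  step 14: ref 2 -> HIT, frames=[1,2,4] (faults so far: 5)
  Optimal total faults: 5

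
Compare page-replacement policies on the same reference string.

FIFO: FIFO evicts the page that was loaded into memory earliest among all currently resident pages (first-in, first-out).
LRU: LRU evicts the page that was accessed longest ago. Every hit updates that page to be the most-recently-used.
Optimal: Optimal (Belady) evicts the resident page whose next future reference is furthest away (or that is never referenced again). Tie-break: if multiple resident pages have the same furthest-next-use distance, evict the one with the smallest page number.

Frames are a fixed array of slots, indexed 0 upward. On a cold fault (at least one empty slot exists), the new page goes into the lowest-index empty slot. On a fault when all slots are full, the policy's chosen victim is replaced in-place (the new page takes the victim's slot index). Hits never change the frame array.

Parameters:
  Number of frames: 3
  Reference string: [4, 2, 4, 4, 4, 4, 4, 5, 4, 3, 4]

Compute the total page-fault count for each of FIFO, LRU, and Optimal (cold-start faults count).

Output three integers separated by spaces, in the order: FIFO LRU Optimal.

--- FIFO ---
  step 0: ref 4 -> FAULT, frames=[4,-,-] (faults so far: 1)
  step 1: ref 2 -> FAULT, frames=[4,2,-] (faults so far: 2)
  step 2: ref 4 -> HIT, frames=[4,2,-] (faults so far: 2)
  step 3: ref 4 -> HIT, frames=[4,2,-] (faults so far: 2)
  step 4: ref 4 -> HIT, frames=[4,2,-] (faults so far: 2)
  step 5: ref 4 -> HIT, frames=[4,2,-] (faults so far: 2)
  step 6: ref 4 -> HIT, frames=[4,2,-] (faults so far: 2)
  step 7: ref 5 -> FAULT, frames=[4,2,5] (faults so far: 3)
  step 8: ref 4 -> HIT, frames=[4,2,5] (faults so far: 3)
  step 9: ref 3 -> FAULT, evict 4, frames=[3,2,5] (faults so far: 4)
  step 10: ref 4 -> FAULT, evict 2, frames=[3,4,5] (faults so far: 5)
  FIFO total faults: 5
--- LRU ---
  step 0: ref 4 -> FAULT, frames=[4,-,-] (faults so far: 1)
  step 1: ref 2 -> FAULT, frames=[4,2,-] (faults so far: 2)
  step 2: ref 4 -> HIT, frames=[4,2,-] (faults so far: 2)
  step 3: ref 4 -> HIT, frames=[4,2,-] (faults so far: 2)
  step 4: ref 4 -> HIT, frames=[4,2,-] (faults so far: 2)
  step 5: ref 4 -> HIT, frames=[4,2,-] (faults so far: 2)
  step 6: ref 4 -> HIT, frames=[4,2,-] (faults so far: 2)
  step 7: ref 5 -> FAULT, frames=[4,2,5] (faults so far: 3)
  step 8: ref 4 -> HIT, frames=[4,2,5] (faults so far: 3)
  step 9: ref 3 -> FAULT, evict 2, frames=[4,3,5] (faults so far: 4)
  step 10: ref 4 -> HIT, frames=[4,3,5] (faults so far: 4)
  LRU total faults: 4
--- Optimal ---
  step 0: ref 4 -> FAULT, frames=[4,-,-] (faults so far: 1)
  step 1: ref 2 -> FAULT, frames=[4,2,-] (faults so far: 2)
  step 2: ref 4 -> HIT, frames=[4,2,-] (faults so far: 2)
  step 3: ref 4 -> HIT, frames=[4,2,-] (faults so far: 2)
  step 4: ref 4 -> HIT, frames=[4,2,-] (faults so far: 2)
  step 5: ref 4 -> HIT, frames=[4,2,-] (faults so far: 2)
  step 6: ref 4 -> HIT, frames=[4,2,-] (faults so far: 2)
  step 7: ref 5 -> FAULT, frames=[4,2,5] (faults so far: 3)
  step 8: ref 4 -> HIT, frames=[4,2,5] (faults so far: 3)
  step 9: ref 3 -> FAULT, evict 2, frames=[4,3,5] (faults so far: 4)
  step 10: ref 4 -> HIT, frames=[4,3,5] (faults so far: 4)
  Optimal total faults: 4

Answer: 5 4 4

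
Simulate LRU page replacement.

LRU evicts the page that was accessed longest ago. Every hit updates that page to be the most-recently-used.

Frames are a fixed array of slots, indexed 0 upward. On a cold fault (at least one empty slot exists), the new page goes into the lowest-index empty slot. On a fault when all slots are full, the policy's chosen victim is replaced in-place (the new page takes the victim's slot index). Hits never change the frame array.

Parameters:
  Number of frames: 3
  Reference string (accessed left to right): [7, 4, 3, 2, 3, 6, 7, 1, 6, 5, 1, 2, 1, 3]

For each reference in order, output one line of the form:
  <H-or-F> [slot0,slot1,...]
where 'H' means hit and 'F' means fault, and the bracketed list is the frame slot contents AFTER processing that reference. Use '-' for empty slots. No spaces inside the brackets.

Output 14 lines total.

F [7,-,-]
F [7,4,-]
F [7,4,3]
F [2,4,3]
H [2,4,3]
F [2,6,3]
F [7,6,3]
F [7,6,1]
H [7,6,1]
F [5,6,1]
H [5,6,1]
F [5,2,1]
H [5,2,1]
F [3,2,1]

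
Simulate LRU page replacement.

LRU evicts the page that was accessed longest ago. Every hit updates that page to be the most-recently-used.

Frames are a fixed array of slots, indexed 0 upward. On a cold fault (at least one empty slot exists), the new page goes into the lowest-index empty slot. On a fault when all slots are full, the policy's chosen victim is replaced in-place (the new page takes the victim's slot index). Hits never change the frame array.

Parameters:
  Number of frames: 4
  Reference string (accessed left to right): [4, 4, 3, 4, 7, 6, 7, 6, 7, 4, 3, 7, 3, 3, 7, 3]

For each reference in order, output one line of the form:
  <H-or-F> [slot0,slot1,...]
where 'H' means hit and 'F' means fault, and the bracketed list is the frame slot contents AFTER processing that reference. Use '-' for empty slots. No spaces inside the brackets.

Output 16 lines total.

F [4,-,-,-]
H [4,-,-,-]
F [4,3,-,-]
H [4,3,-,-]
F [4,3,7,-]
F [4,3,7,6]
H [4,3,7,6]
H [4,3,7,6]
H [4,3,7,6]
H [4,3,7,6]
H [4,3,7,6]
H [4,3,7,6]
H [4,3,7,6]
H [4,3,7,6]
H [4,3,7,6]
H [4,3,7,6]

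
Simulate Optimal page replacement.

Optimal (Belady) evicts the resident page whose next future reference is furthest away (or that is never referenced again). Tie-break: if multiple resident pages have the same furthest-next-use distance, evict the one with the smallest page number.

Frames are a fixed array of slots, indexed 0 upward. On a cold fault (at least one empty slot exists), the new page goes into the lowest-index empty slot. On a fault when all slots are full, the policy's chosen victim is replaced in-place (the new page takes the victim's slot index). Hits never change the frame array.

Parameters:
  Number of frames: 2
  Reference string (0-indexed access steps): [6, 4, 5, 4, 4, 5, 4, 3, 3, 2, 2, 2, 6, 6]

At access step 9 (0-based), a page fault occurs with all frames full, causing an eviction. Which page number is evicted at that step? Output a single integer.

Step 0: ref 6 -> FAULT, frames=[6,-]
Step 1: ref 4 -> FAULT, frames=[6,4]
Step 2: ref 5 -> FAULT, evict 6, frames=[5,4]
Step 3: ref 4 -> HIT, frames=[5,4]
Step 4: ref 4 -> HIT, frames=[5,4]
Step 5: ref 5 -> HIT, frames=[5,4]
Step 6: ref 4 -> HIT, frames=[5,4]
Step 7: ref 3 -> FAULT, evict 4, frames=[5,3]
Step 8: ref 3 -> HIT, frames=[5,3]
Step 9: ref 2 -> FAULT, evict 3, frames=[5,2]
At step 9: evicted page 3

Answer: 3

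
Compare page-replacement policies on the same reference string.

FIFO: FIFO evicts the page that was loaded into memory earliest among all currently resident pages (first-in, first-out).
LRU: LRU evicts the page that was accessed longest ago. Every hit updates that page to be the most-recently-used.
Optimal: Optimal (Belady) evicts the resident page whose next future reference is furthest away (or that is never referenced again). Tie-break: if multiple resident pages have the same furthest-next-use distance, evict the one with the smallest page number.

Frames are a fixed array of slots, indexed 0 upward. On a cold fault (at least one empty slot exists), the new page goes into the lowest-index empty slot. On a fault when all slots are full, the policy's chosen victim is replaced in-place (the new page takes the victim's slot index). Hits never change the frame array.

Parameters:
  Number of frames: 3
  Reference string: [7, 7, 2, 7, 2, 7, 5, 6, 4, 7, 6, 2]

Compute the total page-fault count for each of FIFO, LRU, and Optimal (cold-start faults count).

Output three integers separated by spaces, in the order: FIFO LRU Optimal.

--- FIFO ---
  step 0: ref 7 -> FAULT, frames=[7,-,-] (faults so far: 1)
  step 1: ref 7 -> HIT, frames=[7,-,-] (faults so far: 1)
  step 2: ref 2 -> FAULT, frames=[7,2,-] (faults so far: 2)
  step 3: ref 7 -> HIT, frames=[7,2,-] (faults so far: 2)
  step 4: ref 2 -> HIT, frames=[7,2,-] (faults so far: 2)
  step 5: ref 7 -> HIT, frames=[7,2,-] (faults so far: 2)
  step 6: ref 5 -> FAULT, frames=[7,2,5] (faults so far: 3)
  step 7: ref 6 -> FAULT, evict 7, frames=[6,2,5] (faults so far: 4)
  step 8: ref 4 -> FAULT, evict 2, frames=[6,4,5] (faults so far: 5)
  step 9: ref 7 -> FAULT, evict 5, frames=[6,4,7] (faults so far: 6)
  step 10: ref 6 -> HIT, frames=[6,4,7] (faults so far: 6)
  step 11: ref 2 -> FAULT, evict 6, frames=[2,4,7] (faults so far: 7)
  FIFO total faults: 7
--- LRU ---
  step 0: ref 7 -> FAULT, frames=[7,-,-] (faults so far: 1)
  step 1: ref 7 -> HIT, frames=[7,-,-] (faults so far: 1)
  step 2: ref 2 -> FAULT, frames=[7,2,-] (faults so far: 2)
  step 3: ref 7 -> HIT, frames=[7,2,-] (faults so far: 2)
  step 4: ref 2 -> HIT, frames=[7,2,-] (faults so far: 2)
  step 5: ref 7 -> HIT, frames=[7,2,-] (faults so far: 2)
  step 6: ref 5 -> FAULT, frames=[7,2,5] (faults so far: 3)
  step 7: ref 6 -> FAULT, evict 2, frames=[7,6,5] (faults so far: 4)
  step 8: ref 4 -> FAULT, evict 7, frames=[4,6,5] (faults so far: 5)
  step 9: ref 7 -> FAULT, evict 5, frames=[4,6,7] (faults so far: 6)
  step 10: ref 6 -> HIT, frames=[4,6,7] (faults so far: 6)
  step 11: ref 2 -> FAULT, evict 4, frames=[2,6,7] (faults so far: 7)
  LRU total faults: 7
--- Optimal ---
  step 0: ref 7 -> FAULT, frames=[7,-,-] (faults so far: 1)
  step 1: ref 7 -> HIT, frames=[7,-,-] (faults so far: 1)
  step 2: ref 2 -> FAULT, frames=[7,2,-] (faults so far: 2)
  step 3: ref 7 -> HIT, frames=[7,2,-] (faults so far: 2)
  step 4: ref 2 -> HIT, frames=[7,2,-] (faults so far: 2)
  step 5: ref 7 -> HIT, frames=[7,2,-] (faults so far: 2)
  step 6: ref 5 -> FAULT, frames=[7,2,5] (faults so far: 3)
  step 7: ref 6 -> FAULT, evict 5, frames=[7,2,6] (faults so far: 4)
  step 8: ref 4 -> FAULT, evict 2, frames=[7,4,6] (faults so far: 5)
  step 9: ref 7 -> HIT, frames=[7,4,6] (faults so far: 5)
  step 10: ref 6 -> HIT, frames=[7,4,6] (faults so far: 5)
  step 11: ref 2 -> FAULT, evict 4, frames=[7,2,6] (faults so far: 6)
  Optimal total faults: 6

Answer: 7 7 6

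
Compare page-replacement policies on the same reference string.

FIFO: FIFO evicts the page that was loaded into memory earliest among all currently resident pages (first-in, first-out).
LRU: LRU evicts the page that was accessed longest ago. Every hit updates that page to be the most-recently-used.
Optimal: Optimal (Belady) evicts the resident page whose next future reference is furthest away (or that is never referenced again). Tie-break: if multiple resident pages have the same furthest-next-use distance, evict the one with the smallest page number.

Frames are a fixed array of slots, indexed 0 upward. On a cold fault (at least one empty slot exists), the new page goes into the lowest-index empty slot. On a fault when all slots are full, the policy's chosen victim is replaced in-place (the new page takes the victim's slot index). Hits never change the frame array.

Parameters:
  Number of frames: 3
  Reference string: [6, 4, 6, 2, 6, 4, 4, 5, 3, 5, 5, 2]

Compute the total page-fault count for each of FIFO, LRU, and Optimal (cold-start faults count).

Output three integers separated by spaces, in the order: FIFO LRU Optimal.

Answer: 5 6 5

Derivation:
--- FIFO ---
  step 0: ref 6 -> FAULT, frames=[6,-,-] (faults so far: 1)
  step 1: ref 4 -> FAULT, frames=[6,4,-] (faults so far: 2)
  step 2: ref 6 -> HIT, frames=[6,4,-] (faults so far: 2)
  step 3: ref 2 -> FAULT, frames=[6,4,2] (faults so far: 3)
  step 4: ref 6 -> HIT, frames=[6,4,2] (faults so far: 3)
  step 5: ref 4 -> HIT, frames=[6,4,2] (faults so far: 3)
  step 6: ref 4 -> HIT, frames=[6,4,2] (faults so far: 3)
  step 7: ref 5 -> FAULT, evict 6, frames=[5,4,2] (faults so far: 4)
  step 8: ref 3 -> FAULT, evict 4, frames=[5,3,2] (faults so far: 5)
  step 9: ref 5 -> HIT, frames=[5,3,2] (faults so far: 5)
  step 10: ref 5 -> HIT, frames=[5,3,2] (faults so far: 5)
  step 11: ref 2 -> HIT, frames=[5,3,2] (faults so far: 5)
  FIFO total faults: 5
--- LRU ---
  step 0: ref 6 -> FAULT, frames=[6,-,-] (faults so far: 1)
  step 1: ref 4 -> FAULT, frames=[6,4,-] (faults so far: 2)
  step 2: ref 6 -> HIT, frames=[6,4,-] (faults so far: 2)
  step 3: ref 2 -> FAULT, frames=[6,4,2] (faults so far: 3)
  step 4: ref 6 -> HIT, frames=[6,4,2] (faults so far: 3)
  step 5: ref 4 -> HIT, frames=[6,4,2] (faults so far: 3)
  step 6: ref 4 -> HIT, frames=[6,4,2] (faults so far: 3)
  step 7: ref 5 -> FAULT, evict 2, frames=[6,4,5] (faults so far: 4)
  step 8: ref 3 -> FAULT, evict 6, frames=[3,4,5] (faults so far: 5)
  step 9: ref 5 -> HIT, frames=[3,4,5] (faults so far: 5)
  step 10: ref 5 -> HIT, frames=[3,4,5] (faults so far: 5)
  step 11: ref 2 -> FAULT, evict 4, frames=[3,2,5] (faults so far: 6)
  LRU total faults: 6
--- Optimal ---
  step 0: ref 6 -> FAULT, frames=[6,-,-] (faults so far: 1)
  step 1: ref 4 -> FAULT, frames=[6,4,-] (faults so far: 2)
  step 2: ref 6 -> HIT, frames=[6,4,-] (faults so far: 2)
  step 3: ref 2 -> FAULT, frames=[6,4,2] (faults so far: 3)
  step 4: ref 6 -> HIT, frames=[6,4,2] (faults so far: 3)
  step 5: ref 4 -> HIT, frames=[6,4,2] (faults so far: 3)
  step 6: ref 4 -> HIT, frames=[6,4,2] (faults so far: 3)
  step 7: ref 5 -> FAULT, evict 4, frames=[6,5,2] (faults so far: 4)
  step 8: ref 3 -> FAULT, evict 6, frames=[3,5,2] (faults so far: 5)
  step 9: ref 5 -> HIT, frames=[3,5,2] (faults so far: 5)
  step 10: ref 5 -> HIT, frames=[3,5,2] (faults so far: 5)
  step 11: ref 2 -> HIT, frames=[3,5,2] (faults so far: 5)
  Optimal total faults: 5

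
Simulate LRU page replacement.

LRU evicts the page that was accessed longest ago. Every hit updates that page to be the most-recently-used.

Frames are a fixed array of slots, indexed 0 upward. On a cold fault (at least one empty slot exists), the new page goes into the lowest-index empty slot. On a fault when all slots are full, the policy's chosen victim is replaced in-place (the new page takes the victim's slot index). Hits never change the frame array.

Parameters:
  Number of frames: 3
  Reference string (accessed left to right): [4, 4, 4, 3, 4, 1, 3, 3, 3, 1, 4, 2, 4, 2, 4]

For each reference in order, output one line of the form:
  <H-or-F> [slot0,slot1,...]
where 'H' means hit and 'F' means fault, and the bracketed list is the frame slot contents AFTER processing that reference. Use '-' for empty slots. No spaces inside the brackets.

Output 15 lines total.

F [4,-,-]
H [4,-,-]
H [4,-,-]
F [4,3,-]
H [4,3,-]
F [4,3,1]
H [4,3,1]
H [4,3,1]
H [4,3,1]
H [4,3,1]
H [4,3,1]
F [4,2,1]
H [4,2,1]
H [4,2,1]
H [4,2,1]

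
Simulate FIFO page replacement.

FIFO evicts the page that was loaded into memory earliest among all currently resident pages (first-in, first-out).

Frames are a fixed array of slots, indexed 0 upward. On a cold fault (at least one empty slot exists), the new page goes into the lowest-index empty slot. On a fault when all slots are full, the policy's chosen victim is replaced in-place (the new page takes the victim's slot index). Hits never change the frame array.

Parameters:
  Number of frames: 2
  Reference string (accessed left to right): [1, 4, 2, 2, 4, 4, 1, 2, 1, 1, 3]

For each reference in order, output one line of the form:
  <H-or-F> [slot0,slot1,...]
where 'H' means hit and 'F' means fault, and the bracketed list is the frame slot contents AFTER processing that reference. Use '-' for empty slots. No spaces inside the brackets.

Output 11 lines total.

F [1,-]
F [1,4]
F [2,4]
H [2,4]
H [2,4]
H [2,4]
F [2,1]
H [2,1]
H [2,1]
H [2,1]
F [3,1]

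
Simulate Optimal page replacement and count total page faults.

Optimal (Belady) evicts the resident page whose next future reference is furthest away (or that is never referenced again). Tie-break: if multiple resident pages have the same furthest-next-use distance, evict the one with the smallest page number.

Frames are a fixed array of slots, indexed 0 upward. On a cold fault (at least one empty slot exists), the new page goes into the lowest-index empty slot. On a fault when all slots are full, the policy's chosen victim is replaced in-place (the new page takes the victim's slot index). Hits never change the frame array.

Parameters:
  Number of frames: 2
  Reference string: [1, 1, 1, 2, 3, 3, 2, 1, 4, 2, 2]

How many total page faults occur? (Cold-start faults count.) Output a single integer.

Answer: 5

Derivation:
Step 0: ref 1 → FAULT, frames=[1,-]
Step 1: ref 1 → HIT, frames=[1,-]
Step 2: ref 1 → HIT, frames=[1,-]
Step 3: ref 2 → FAULT, frames=[1,2]
Step 4: ref 3 → FAULT (evict 1), frames=[3,2]
Step 5: ref 3 → HIT, frames=[3,2]
Step 6: ref 2 → HIT, frames=[3,2]
Step 7: ref 1 → FAULT (evict 3), frames=[1,2]
Step 8: ref 4 → FAULT (evict 1), frames=[4,2]
Step 9: ref 2 → HIT, frames=[4,2]
Step 10: ref 2 → HIT, frames=[4,2]
Total faults: 5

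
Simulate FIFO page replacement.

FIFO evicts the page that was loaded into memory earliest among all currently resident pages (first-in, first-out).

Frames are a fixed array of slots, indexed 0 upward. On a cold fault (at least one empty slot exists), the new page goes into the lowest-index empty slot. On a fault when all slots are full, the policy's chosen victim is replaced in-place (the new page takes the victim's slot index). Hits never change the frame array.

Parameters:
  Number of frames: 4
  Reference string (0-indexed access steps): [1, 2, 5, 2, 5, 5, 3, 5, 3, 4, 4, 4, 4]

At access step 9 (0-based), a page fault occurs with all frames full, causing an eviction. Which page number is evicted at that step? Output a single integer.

Step 0: ref 1 -> FAULT, frames=[1,-,-,-]
Step 1: ref 2 -> FAULT, frames=[1,2,-,-]
Step 2: ref 5 -> FAULT, frames=[1,2,5,-]
Step 3: ref 2 -> HIT, frames=[1,2,5,-]
Step 4: ref 5 -> HIT, frames=[1,2,5,-]
Step 5: ref 5 -> HIT, frames=[1,2,5,-]
Step 6: ref 3 -> FAULT, frames=[1,2,5,3]
Step 7: ref 5 -> HIT, frames=[1,2,5,3]
Step 8: ref 3 -> HIT, frames=[1,2,5,3]
Step 9: ref 4 -> FAULT, evict 1, frames=[4,2,5,3]
At step 9: evicted page 1

Answer: 1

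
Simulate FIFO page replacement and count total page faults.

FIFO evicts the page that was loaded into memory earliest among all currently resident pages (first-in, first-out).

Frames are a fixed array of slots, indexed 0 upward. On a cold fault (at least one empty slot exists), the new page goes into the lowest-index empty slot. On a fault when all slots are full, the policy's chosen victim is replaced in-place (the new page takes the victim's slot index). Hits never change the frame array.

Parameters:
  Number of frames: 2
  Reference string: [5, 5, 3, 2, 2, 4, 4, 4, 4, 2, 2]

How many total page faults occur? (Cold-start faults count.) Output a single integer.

Step 0: ref 5 → FAULT, frames=[5,-]
Step 1: ref 5 → HIT, frames=[5,-]
Step 2: ref 3 → FAULT, frames=[5,3]
Step 3: ref 2 → FAULT (evict 5), frames=[2,3]
Step 4: ref 2 → HIT, frames=[2,3]
Step 5: ref 4 → FAULT (evict 3), frames=[2,4]
Step 6: ref 4 → HIT, frames=[2,4]
Step 7: ref 4 → HIT, frames=[2,4]
Step 8: ref 4 → HIT, frames=[2,4]
Step 9: ref 2 → HIT, frames=[2,4]
Step 10: ref 2 → HIT, frames=[2,4]
Total faults: 4

Answer: 4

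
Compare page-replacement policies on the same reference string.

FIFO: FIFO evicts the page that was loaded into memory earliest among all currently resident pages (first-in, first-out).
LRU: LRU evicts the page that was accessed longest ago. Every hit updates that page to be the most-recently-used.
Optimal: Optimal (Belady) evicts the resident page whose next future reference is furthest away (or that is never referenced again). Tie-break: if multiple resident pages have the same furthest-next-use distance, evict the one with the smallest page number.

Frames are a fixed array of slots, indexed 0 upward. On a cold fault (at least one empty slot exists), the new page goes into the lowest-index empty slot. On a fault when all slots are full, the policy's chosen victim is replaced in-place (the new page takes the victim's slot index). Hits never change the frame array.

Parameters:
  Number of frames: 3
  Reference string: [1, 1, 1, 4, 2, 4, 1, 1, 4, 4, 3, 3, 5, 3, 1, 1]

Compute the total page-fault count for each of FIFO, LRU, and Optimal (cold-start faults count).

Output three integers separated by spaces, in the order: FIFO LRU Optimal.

Answer: 6 6 5

Derivation:
--- FIFO ---
  step 0: ref 1 -> FAULT, frames=[1,-,-] (faults so far: 1)
  step 1: ref 1 -> HIT, frames=[1,-,-] (faults so far: 1)
  step 2: ref 1 -> HIT, frames=[1,-,-] (faults so far: 1)
  step 3: ref 4 -> FAULT, frames=[1,4,-] (faults so far: 2)
  step 4: ref 2 -> FAULT, frames=[1,4,2] (faults so far: 3)
  step 5: ref 4 -> HIT, frames=[1,4,2] (faults so far: 3)
  step 6: ref 1 -> HIT, frames=[1,4,2] (faults so far: 3)
  step 7: ref 1 -> HIT, frames=[1,4,2] (faults so far: 3)
  step 8: ref 4 -> HIT, frames=[1,4,2] (faults so far: 3)
  step 9: ref 4 -> HIT, frames=[1,4,2] (faults so far: 3)
  step 10: ref 3 -> FAULT, evict 1, frames=[3,4,2] (faults so far: 4)
  step 11: ref 3 -> HIT, frames=[3,4,2] (faults so far: 4)
  step 12: ref 5 -> FAULT, evict 4, frames=[3,5,2] (faults so far: 5)
  step 13: ref 3 -> HIT, frames=[3,5,2] (faults so far: 5)
  step 14: ref 1 -> FAULT, evict 2, frames=[3,5,1] (faults so far: 6)
  step 15: ref 1 -> HIT, frames=[3,5,1] (faults so far: 6)
  FIFO total faults: 6
--- LRU ---
  step 0: ref 1 -> FAULT, frames=[1,-,-] (faults so far: 1)
  step 1: ref 1 -> HIT, frames=[1,-,-] (faults so far: 1)
  step 2: ref 1 -> HIT, frames=[1,-,-] (faults so far: 1)
  step 3: ref 4 -> FAULT, frames=[1,4,-] (faults so far: 2)
  step 4: ref 2 -> FAULT, frames=[1,4,2] (faults so far: 3)
  step 5: ref 4 -> HIT, frames=[1,4,2] (faults so far: 3)
  step 6: ref 1 -> HIT, frames=[1,4,2] (faults so far: 3)
  step 7: ref 1 -> HIT, frames=[1,4,2] (faults so far: 3)
  step 8: ref 4 -> HIT, frames=[1,4,2] (faults so far: 3)
  step 9: ref 4 -> HIT, frames=[1,4,2] (faults so far: 3)
  step 10: ref 3 -> FAULT, evict 2, frames=[1,4,3] (faults so far: 4)
  step 11: ref 3 -> HIT, frames=[1,4,3] (faults so far: 4)
  step 12: ref 5 -> FAULT, evict 1, frames=[5,4,3] (faults so far: 5)
  step 13: ref 3 -> HIT, frames=[5,4,3] (faults so far: 5)
  step 14: ref 1 -> FAULT, evict 4, frames=[5,1,3] (faults so far: 6)
  step 15: ref 1 -> HIT, frames=[5,1,3] (faults so far: 6)
  LRU total faults: 6
--- Optimal ---
  step 0: ref 1 -> FAULT, frames=[1,-,-] (faults so far: 1)
  step 1: ref 1 -> HIT, frames=[1,-,-] (faults so far: 1)
  step 2: ref 1 -> HIT, frames=[1,-,-] (faults so far: 1)
  step 3: ref 4 -> FAULT, frames=[1,4,-] (faults so far: 2)
  step 4: ref 2 -> FAULT, frames=[1,4,2] (faults so far: 3)
  step 5: ref 4 -> HIT, frames=[1,4,2] (faults so far: 3)
  step 6: ref 1 -> HIT, frames=[1,4,2] (faults so far: 3)
  step 7: ref 1 -> HIT, frames=[1,4,2] (faults so far: 3)
  step 8: ref 4 -> HIT, frames=[1,4,2] (faults so far: 3)
  step 9: ref 4 -> HIT, frames=[1,4,2] (faults so far: 3)
  step 10: ref 3 -> FAULT, evict 2, frames=[1,4,3] (faults so far: 4)
  step 11: ref 3 -> HIT, frames=[1,4,3] (faults so far: 4)
  step 12: ref 5 -> FAULT, evict 4, frames=[1,5,3] (faults so far: 5)
  step 13: ref 3 -> HIT, frames=[1,5,3] (faults so far: 5)
  step 14: ref 1 -> HIT, frames=[1,5,3] (faults so far: 5)
  step 15: ref 1 -> HIT, frames=[1,5,3] (faults so far: 5)
  Optimal total faults: 5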